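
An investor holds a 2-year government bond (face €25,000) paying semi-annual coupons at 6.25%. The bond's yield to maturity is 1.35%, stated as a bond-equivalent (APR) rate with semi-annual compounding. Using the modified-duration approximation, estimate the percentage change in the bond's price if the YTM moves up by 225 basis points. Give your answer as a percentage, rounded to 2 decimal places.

Periodic yield y = 0.00675. Modified duration first:
  t   CF        PV=CF/(1+0.00675)^t    t·PV
  1       781.25       776.0119       776.0119
  2       781.25       770.8090     1,541.6179
  3       781.25       765.6409     2,296.9226
  4    25,781.25    25,096.7461   100,386.9844
  Σ                 27,409.2079   105,001.5369
P = 27,409.2079; D_Mac = 3.83089 half-year periods = 1.91544 yrs; D_mod = 1.91544/(1+0.00675) = 1.90260 yrs.
ΔP/P ≈ -D_mod · Δy = -1.90260 × (+0.0225) = -0.042809 = -4.2809%.

-4.28%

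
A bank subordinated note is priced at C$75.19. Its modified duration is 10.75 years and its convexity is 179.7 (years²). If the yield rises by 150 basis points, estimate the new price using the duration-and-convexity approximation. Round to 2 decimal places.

C$64.59

Duration effect: -D_mod·Δy = -10.75 × (+0.015) = -0.161250
Convexity effect: ½·C·(Δy)² = 0.5 × 179.7 × (0.015)² = +0.02021625
ΔP/P ≈ -0.161250 + 0.02021625 = -0.14103375
New price ≈ 75.19 × (1 - 0.14103375) = 64.5856723375.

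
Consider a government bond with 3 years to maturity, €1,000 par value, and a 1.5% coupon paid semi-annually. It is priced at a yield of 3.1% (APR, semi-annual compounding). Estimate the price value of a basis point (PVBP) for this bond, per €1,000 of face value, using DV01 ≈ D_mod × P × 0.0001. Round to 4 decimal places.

Periodic yield y = 0.0155.
  t   CF        PV=CF/(1+0.0155)^t    t·PV
  1         7.50         7.3855         7.3855
  2         7.50         7.2728        14.5456
  3         7.50         7.1618        21.4854
  4         7.50         7.0525        28.2099
  5         7.50         6.9448        34.7242
  6     1,007.50       918.6826     5,512.0956
  Σ                    954.5000     5,618.4461
P = 954.5000; D_Mac = 5.88627 half-year periods = 2.94314 yrs; D_mod = 2.89821 yrs.
DV01 ≈ 2.89821 × 954.5000 × 0.0001 = 0.276634.

€0.2766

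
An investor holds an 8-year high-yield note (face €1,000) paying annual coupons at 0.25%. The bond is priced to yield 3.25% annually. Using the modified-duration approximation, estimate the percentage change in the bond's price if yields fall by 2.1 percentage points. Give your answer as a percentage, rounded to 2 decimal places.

Periodic yield y = 0.0325. Modified duration first:
  t   CF        PV=CF/(1+0.0325)^t    t·PV
  1         2.50         2.4213         2.4213
  2         2.50         2.3451         4.6902
  3         2.50         2.2713         6.8138
  4         2.50         2.1998         8.7991
  5         2.50         2.1305        10.6527
  6         2.50         2.0635        12.3809
  7         2.50         1.9985        13.9897
  8     1,002.50       776.1826     6,209.4607
  Σ                    791.6126     6,269.2084
P = 791.6126; D_Mac = 7.91954 yrs; D_mod = 7.91954/(1+0.0325) = 7.67026 yrs.
ΔP/P ≈ -D_mod · Δy = -7.67026 × (-0.021) = +0.161075 = +16.1075%.

+16.11%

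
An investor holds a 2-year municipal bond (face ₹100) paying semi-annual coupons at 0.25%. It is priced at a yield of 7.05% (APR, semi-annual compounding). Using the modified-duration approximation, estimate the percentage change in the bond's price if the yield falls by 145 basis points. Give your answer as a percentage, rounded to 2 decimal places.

+2.80%

Periodic yield y = 0.03525. Modified duration first:
  t   CF        PV=CF/(1+0.03525)^t    t·PV
  1        0.125         0.1207         0.1207
  2        0.125         0.1166         0.2333
  3        0.125         0.1127         0.3380
  4      100.125        87.1689       348.6756
  Σ                     87.5189       349.3676
P = 87.5189; D_Mac = 3.99191 half-year periods = 1.99595 yrs; D_mod = 1.99595/(1+0.03525) = 1.92799 yrs.
ΔP/P ≈ -D_mod · Δy = -1.92799 × (-0.0145) = +0.027956 = +2.7956%.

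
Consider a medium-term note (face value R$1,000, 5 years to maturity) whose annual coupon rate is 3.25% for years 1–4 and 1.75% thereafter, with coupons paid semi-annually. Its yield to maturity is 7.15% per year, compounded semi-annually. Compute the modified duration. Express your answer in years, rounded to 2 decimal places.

4.45 years

Periodic yield y = 0.03575. First find Macaulay duration:
  t   CF        PV=CF/(1+0.03575)^t    t·PV
  1        16.25        15.6891        15.6891
  2        16.25        15.1476        30.2952
  3        16.25        14.6248        43.8743
  4        16.25        14.1200        56.4799
  5        16.25        13.6326        68.1630
  6        16.25        13.1621        78.9723
  7        16.25        12.7078        88.9543
  8        16.25        12.2691        98.1531
  9         8.75         6.3784        57.4058
  10    1,008.75       709.9604     7,099.6040
  Σ                    827.6918     7,637.5909
P = 827.6918; Macaulay duration = 7,637.5909 / 827.6918 = 9.22758 half-year periods = 4.61379 years.
Modified duration = D_Mac / (1 + y) = 4.61379 / 1.03575 = 4.45454 years.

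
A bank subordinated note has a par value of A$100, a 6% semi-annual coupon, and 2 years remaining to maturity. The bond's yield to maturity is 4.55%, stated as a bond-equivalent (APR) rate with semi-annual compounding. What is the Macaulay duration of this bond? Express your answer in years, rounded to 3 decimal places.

Periodic yield y = 0.02275. Discount each cash flow and weight by its period:
  t   CF        PV=CF/(1+0.02275)^t    t·PV
  1         3.00         2.9333         2.9333
  2         3.00         2.8680         5.7360
  3         3.00         2.8042         8.4127
  4       103.00        94.1368       376.5471
  Σ                    102.7423       393.6290
Price P = Σ PV = 102.7423.
Macaulay duration = Σ(t·PV) / P = 393.6290 / 102.7423 = 3.83123 half-year periods.
In years: 3.83123 / 2 = 1.91561 years.

1.916 years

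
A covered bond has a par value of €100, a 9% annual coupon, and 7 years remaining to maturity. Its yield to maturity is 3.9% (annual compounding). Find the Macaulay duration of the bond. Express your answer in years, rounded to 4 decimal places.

5.6923 years

Periodic yield y = 0.039. Discount each cash flow and weight by its year:
  t   CF        PV=CF/(1+0.039)^t    t·PV
  1         9.00         8.6622         8.6622
  2         9.00         8.3370        16.6741
  3         9.00         8.0241        24.0723
  4         9.00         7.7229        30.8916
  5         9.00         7.4330        37.1651
  6         9.00         7.1540        42.9240
  7       109.00        83.3907       583.7350
  Σ                    130.7239       744.1241
Price P = Σ PV = 130.7239.
Macaulay duration = Σ(t·PV) / P = 744.1241 / 130.7239 = 5.69233 years.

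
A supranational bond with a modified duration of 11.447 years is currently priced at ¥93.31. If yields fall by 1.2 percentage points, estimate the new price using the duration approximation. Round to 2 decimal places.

¥106.13

Duration approximation: ΔP/P ≈ -D_mod · Δy = -11.447 × (-0.012) = +0.137364.
New price ≈ 93.31 × (1 + 0.137364) = 106.12743484.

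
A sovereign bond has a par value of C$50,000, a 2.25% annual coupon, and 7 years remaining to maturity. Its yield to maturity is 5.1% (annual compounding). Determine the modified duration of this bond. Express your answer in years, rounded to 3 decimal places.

Periodic yield y = 0.051. First find Macaulay duration:
  t   CF        PV=CF/(1+0.051)^t    t·PV
  1     1,125.00     1,070.4091     1,070.4091
  2     1,125.00     1,018.4673     2,036.9346
  3     1,125.00       969.0460     2,907.1379
  4     1,125.00       922.0228     3,688.0912
  5     1,125.00       877.2814     4,386.4072
  6     1,125.00       834.7112     5,008.2670
  7    51,125.00    36,092.2792   252,645.9547
  Σ                 41,784.2170   271,743.2017
P = 41,784.2170; Macaulay duration = 271,743.2017 / 41,784.2170 = 6.50349 years.
Modified duration = D_Mac / (1 + y) = 6.50349 / 1.051 = 6.18791 years.

6.188 years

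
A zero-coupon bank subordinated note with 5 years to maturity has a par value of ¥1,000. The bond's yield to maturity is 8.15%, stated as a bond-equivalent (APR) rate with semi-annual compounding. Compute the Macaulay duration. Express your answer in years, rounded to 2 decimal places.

5.00 years

A zero-coupon bond has a single cash flow at maturity, so its Macaulay duration equals its maturity: 5 years.
(Equivalently: 10 semi-annual periods ÷ 2 = 5 years.)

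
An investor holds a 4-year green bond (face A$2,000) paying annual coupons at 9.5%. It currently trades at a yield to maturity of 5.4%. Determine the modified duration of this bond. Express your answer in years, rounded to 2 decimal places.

Periodic yield y = 0.054. First find Macaulay duration:
  t   CF        PV=CF/(1+0.054)^t    t·PV
  1       190.00       180.2657       180.2657
  2       190.00       171.0300       342.0601
  3       190.00       162.2676       486.8028
  4     2,190.00     1,774.5232     7,098.0926
  Σ                  2,288.0864     8,107.2211
P = 2,288.0864; Macaulay duration = 8,107.2211 / 2,288.0864 = 3.54323 years.
Modified duration = D_Mac / (1 + y) = 3.54323 / 1.054 = 3.36170 years.

3.36 years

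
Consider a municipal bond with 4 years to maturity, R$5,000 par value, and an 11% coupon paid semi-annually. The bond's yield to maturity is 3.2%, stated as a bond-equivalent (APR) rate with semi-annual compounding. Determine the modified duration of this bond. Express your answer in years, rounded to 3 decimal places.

Periodic yield y = 0.016. First find Macaulay duration:
  t   CF        PV=CF/(1+0.016)^t    t·PV
  1       275.00       270.6693       270.6693
  2       275.00       266.4068       532.8136
  3       275.00       262.2114       786.6342
  4       275.00       258.0821     1,032.3283
  5       275.00       254.0178     1,270.0890
  6       275.00       250.0175     1,500.1051
  7       275.00       246.0802     1,722.5617
  8     5,275.00     4,645.9315    37,167.4518
  Σ                  6,453.4166    44,282.6531
P = 6,453.4166; Macaulay duration = 44,282.6531 / 6,453.4166 = 6.86189 half-year periods = 3.43095 years.
Modified duration = D_Mac / (1 + y) = 3.43095 / 1.016 = 3.37692 years.

3.377 years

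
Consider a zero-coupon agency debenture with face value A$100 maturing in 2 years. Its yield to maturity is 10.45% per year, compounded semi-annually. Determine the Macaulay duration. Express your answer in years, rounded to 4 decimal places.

A zero-coupon bond has a single cash flow at maturity, so its Macaulay duration equals its maturity: 2 years.
(Equivalently: 4 semi-annual periods ÷ 2 = 2 years.)

2.0000 years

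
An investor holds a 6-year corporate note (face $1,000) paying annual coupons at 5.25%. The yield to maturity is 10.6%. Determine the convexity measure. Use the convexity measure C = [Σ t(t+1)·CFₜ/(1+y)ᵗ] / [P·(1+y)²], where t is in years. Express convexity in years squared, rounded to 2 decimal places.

28.23

With y = 0.106:
  t   CF        PV=CF/(1+0.106)^t    t·PV        t(t+1)·PV
  1        52.50        47.4684        47.4684          94.9367
  2        52.50        42.9189        85.8379         257.5137
  3        52.50        38.8056       116.4167         465.6667
  4        52.50        35.0864       140.3456         701.7280
  5        52.50        31.7237       158.6184         951.7106
  6     1,052.50       575.0311     3,450.1867      24,151.3067
  Σ                    771.0341     3,998.8736      26,622.8624
P = 771.0341.
Convexity = Σ t(t+1)·PV / [P·(1+y)²] = 26,622.8624 / (771.0341 × 1.223236) = 28.22740.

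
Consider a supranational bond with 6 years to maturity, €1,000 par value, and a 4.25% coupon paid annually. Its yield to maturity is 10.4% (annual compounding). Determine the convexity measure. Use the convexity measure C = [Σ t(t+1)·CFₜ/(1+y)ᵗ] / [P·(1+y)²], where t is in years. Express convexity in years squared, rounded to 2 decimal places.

With y = 0.104:
  t   CF        PV=CF/(1+0.104)^t    t·PV        t(t+1)·PV
  1        42.50        38.4964        38.4964          76.9928
  2        42.50        34.8699        69.7398         209.2194
  3        42.50        31.5851        94.7552         379.0207
  4        42.50        28.6097       114.4386         572.1931
  5        42.50        25.9145       129.5727         777.4363
  6     1,042.50       575.7867     3,454.7202      24,183.0411
  Σ                    735.2622     3,901.7229      26,197.9034
P = 735.2622.
Convexity = Σ t(t+1)·PV / [P·(1+y)²] = 26,197.9034 / (735.2622 × 1.218816) = 29.23386.

29.23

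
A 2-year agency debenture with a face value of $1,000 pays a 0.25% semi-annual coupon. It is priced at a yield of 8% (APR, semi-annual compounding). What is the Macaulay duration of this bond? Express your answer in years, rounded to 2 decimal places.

2.00 years

Periodic yield y = 0.04. Discount each cash flow and weight by its period:
  t   CF        PV=CF/(1+0.04)^t    t·PV
  1         1.25         1.2019         1.2019
  2         1.25         1.1557         2.3114
  3         1.25         1.1112         3.3337
  4     1,001.25       855.8727     3,423.4908
  Σ                    859.3416     3,430.3378
Price P = Σ PV = 859.3416.
Macaulay duration = Σ(t·PV) / P = 3,430.3378 / 859.3416 = 3.99182 half-year periods.
In years: 3.99182 / 2 = 1.99591 years.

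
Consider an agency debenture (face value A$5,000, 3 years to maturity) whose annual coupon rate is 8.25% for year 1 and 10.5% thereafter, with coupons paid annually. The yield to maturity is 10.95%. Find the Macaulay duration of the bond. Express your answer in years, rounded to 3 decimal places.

Periodic yield y = 0.1095. Discount each cash flow and weight by its year:
  t   CF        PV=CF/(1+0.1095)^t    t·PV
  1       412.50       371.7891       371.7891
  2       525.00       426.4859       852.9718
  3     5,525.00     4,045.2965    12,135.8896
  Σ                  4,843.5715    13,360.6505
Price P = Σ PV = 4,843.5715.
Macaulay duration = Σ(t·PV) / P = 13,360.6505 / 4,843.5715 = 2.75843 years.

2.758 years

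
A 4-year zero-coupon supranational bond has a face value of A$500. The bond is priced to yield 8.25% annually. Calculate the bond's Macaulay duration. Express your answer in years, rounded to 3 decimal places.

4.000 years

A zero-coupon bond has a single cash flow at maturity, so its Macaulay duration equals its maturity: 4 years.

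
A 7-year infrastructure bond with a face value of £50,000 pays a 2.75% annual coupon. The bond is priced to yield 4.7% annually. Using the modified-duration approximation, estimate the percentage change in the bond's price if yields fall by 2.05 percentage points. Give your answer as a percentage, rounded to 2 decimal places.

Periodic yield y = 0.047. Modified duration first:
  t   CF        PV=CF/(1+0.047)^t    t·PV
  1     1,375.00     1,313.2760     1,313.2760
  2     1,375.00     1,254.3229     2,508.6457
  3     1,375.00     1,198.0161     3,594.0483
  4     1,375.00     1,144.2370     4,576.9478
  5     1,375.00     1,092.8720     5,464.3599
  6     1,375.00     1,043.8128     6,262.8767
  7    51,375.00    37,249.8959   260,749.2711
  Σ                 44,296.4326   284,469.4255
P = 44,296.4326; D_Mac = 6.42195 yrs; D_mod = 6.42195/(1+0.047) = 6.13367 yrs.
ΔP/P ≈ -D_mod · Δy = -6.13367 × (-0.0205) = +0.125740 = +12.5740%.

+12.57%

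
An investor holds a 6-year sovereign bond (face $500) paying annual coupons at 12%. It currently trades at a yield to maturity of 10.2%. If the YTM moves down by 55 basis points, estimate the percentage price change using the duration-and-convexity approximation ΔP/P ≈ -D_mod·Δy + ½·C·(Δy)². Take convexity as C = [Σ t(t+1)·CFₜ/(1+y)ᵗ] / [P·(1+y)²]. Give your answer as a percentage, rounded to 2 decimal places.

+2.36%

With y = 0.102:
  t   CF        PV=CF/(1+0.102)^t    t·PV        t(t+1)·PV
  1        60.00        54.4465        54.4465         108.8929
  2        60.00        49.4070        98.8139         296.4417
  3        60.00        44.8339       134.5017         538.0067
  4        60.00        40.6841       162.7365         813.6823
  5        60.00        36.9184       184.5922       1,107.5530
  6       560.00       312.6788     1,876.0729      13,132.5103
  Σ                    538.9687     2,511.1636      15,997.0870
P = 538.9687; D_Mac = 4.65920 yrs; D_mod = 4.22795 yrs; C = 24.44073.
Duration effect: -4.22795 × (-0.0055) = +0.023254
Convexity effect: 0.5 × 24.44073 × (-0.0055)² = +0.0003697
ΔP/P ≈ +0.023254 + 0.0003697 = +0.023623 = +2.3623%.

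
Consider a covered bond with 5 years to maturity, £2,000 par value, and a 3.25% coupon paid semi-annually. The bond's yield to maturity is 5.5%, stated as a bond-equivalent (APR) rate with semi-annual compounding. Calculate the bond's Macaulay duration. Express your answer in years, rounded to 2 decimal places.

4.63 years

Periodic yield y = 0.0275. Discount each cash flow and weight by its period:
  t   CF        PV=CF/(1+0.0275)^t    t·PV
  1        32.50        31.6302        31.6302
  2        32.50        30.7836        61.5672
  3        32.50        29.9597        89.8792
  4        32.50        29.1579       116.6315
  5        32.50        28.3775       141.8875
  6        32.50        27.6180       165.7081
  7        32.50        26.8788       188.1519
  8        32.50        26.1595       209.2757
  9        32.50        25.4593       229.1339
  10    2,032.50     1,549.5737    15,495.7374
  Σ                  1,805.5983    16,729.6026
Price P = Σ PV = 1,805.5983.
Macaulay duration = Σ(t·PV) / P = 16,729.6026 / 1,805.5983 = 9.26541 half-year periods.
In years: 9.26541 / 2 = 4.63270 years.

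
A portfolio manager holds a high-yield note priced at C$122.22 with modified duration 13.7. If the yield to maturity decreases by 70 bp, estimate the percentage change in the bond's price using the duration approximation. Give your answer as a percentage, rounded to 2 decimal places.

+9.59%

Duration approximation: ΔP/P ≈ -D_mod · Δy = -13.7 × (-0.007) = +0.095900.
As a percentage: +9.5900%.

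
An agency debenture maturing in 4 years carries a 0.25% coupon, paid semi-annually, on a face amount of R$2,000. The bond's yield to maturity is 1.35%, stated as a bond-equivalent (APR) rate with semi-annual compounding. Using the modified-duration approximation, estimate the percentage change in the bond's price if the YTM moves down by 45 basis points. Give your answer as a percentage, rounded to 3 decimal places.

Periodic yield y = 0.00675. Modified duration first:
  t   CF        PV=CF/(1+0.00675)^t    t·PV
  1         2.50         2.4832         2.4832
  2         2.50         2.4666         4.9332
  3         2.50         2.4501         7.3502
  4         2.50         2.4336         9.7345
  5         2.50         2.4173        12.0865
  6         2.50         2.4011        14.4066
  7         2.50         2.3850        16.6950
  8     2,002.50     1,897.5770    15,180.6164
  Σ                  1,914.6140    15,248.3056
P = 1,914.6140; D_Mac = 7.96417 half-year periods = 3.98208 yrs; D_mod = 3.98208/(1+0.00675) = 3.95538 yrs.
ΔP/P ≈ -D_mod · Δy = -3.95538 × (-0.0045) = +0.017799 = +1.7799%.

+1.780%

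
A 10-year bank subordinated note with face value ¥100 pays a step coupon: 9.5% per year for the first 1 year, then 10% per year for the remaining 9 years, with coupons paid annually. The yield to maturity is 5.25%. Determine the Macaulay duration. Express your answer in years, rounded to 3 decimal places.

7.267 years

Periodic yield y = 0.0525. Discount each cash flow and weight by its year:
  t   CF        PV=CF/(1+0.0525)^t    t·PV
  1         9.50         9.0261         9.0261
  2        10.00         9.0273        18.0545
  3        10.00         8.5770        25.7309
  4        10.00         8.1491        32.5965
  5        10.00         7.7426        38.7132
  6        10.00         7.3564        44.1386
  7        10.00         6.9895        48.9264
  8        10.00         6.6408        53.1267
  9        10.00         6.3096        56.7863
  10      110.00        65.9434       659.4345
  Σ                    135.7619       986.5338
Price P = Σ PV = 135.7619.
Macaulay duration = Σ(t·PV) / P = 986.5338 / 135.7619 = 7.26665 years.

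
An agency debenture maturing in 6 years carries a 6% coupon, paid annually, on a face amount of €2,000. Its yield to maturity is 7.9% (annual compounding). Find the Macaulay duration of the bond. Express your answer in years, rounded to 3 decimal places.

5.170 years

Periodic yield y = 0.079. Discount each cash flow and weight by its year:
  t   CF        PV=CF/(1+0.079)^t    t·PV
  1       120.00       111.2141       111.2141
  2       120.00       103.0714       206.1429
  3       120.00        95.5250       286.5749
  4       120.00        88.5310       354.1241
  5       120.00        82.0491       410.2457
  6     2,120.00     1,343.4057     8,060.4343
  Σ                  1,823.7964     9,428.7360
Price P = Σ PV = 1,823.7964.
Macaulay duration = Σ(t·PV) / P = 9,428.7360 / 1,823.7964 = 5.16984 years.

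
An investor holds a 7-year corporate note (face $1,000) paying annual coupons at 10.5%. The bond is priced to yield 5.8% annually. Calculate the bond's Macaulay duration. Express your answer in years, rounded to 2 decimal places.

Periodic yield y = 0.058. Discount each cash flow and weight by its year:
  t   CF        PV=CF/(1+0.058)^t    t·PV
  1       105.00        99.2439        99.2439
  2       105.00        93.8033       187.6065
  3       105.00        88.6609       265.9828
  4       105.00        83.8005       335.2020
  5       105.00        79.2065       396.0326
  6       105.00        74.8644       449.1863
  7     1,105.00       744.6678     5,212.6749
  Σ                  1,264.2473     6,945.9291
Price P = Σ PV = 1,264.2473.
Macaulay duration = Σ(t·PV) / P = 6,945.9291 / 1,264.2473 = 5.49412 years.

5.49 years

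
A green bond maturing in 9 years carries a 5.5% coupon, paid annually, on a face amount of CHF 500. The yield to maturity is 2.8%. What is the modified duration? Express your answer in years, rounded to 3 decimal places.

7.304 years

Periodic yield y = 0.028. First find Macaulay duration:
  t   CF        PV=CF/(1+0.028)^t    t·PV
  1        27.50        26.7510        26.7510
  2        27.50        26.0223        52.0447
  3        27.50        25.3136        75.9407
  4        27.50        24.6241        98.4964
  5        27.50        23.9534       119.7670
  6        27.50        23.3010       139.8058
  7        27.50        22.6663       158.6642
  8        27.50        22.0489       176.3915
  9       527.50       411.4191     3,702.7717
  Σ                    606.0997     4,550.6330
P = 606.0997; Macaulay duration = 4,550.6330 / 606.0997 = 7.50806 years.
Modified duration = D_Mac / (1 + y) = 7.50806 / 1.028 = 7.30356 years.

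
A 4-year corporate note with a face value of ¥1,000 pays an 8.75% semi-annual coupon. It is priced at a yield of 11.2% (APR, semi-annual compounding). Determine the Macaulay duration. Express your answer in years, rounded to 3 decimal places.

Periodic yield y = 0.056. Discount each cash flow and weight by its period:
  t   CF        PV=CF/(1+0.056)^t    t·PV
  1        43.75        41.4299        41.4299
  2        43.75        39.2329        78.4658
  3        43.75        37.1524       111.4571
  4        43.75        35.1822       140.7286
  5        43.75        33.3164       166.5822
  6        43.75        31.5497       189.2979
  7        43.75        29.8766       209.1359
  8     1,043.75       674.9710     5,399.7684
  Σ                    922.7110     6,336.8657
Price P = Σ PV = 922.7110.
Macaulay duration = Σ(t·PV) / P = 6,336.8657 / 922.7110 = 6.86766 half-year periods.
In years: 6.86766 / 2 = 3.43383 years.

3.434 years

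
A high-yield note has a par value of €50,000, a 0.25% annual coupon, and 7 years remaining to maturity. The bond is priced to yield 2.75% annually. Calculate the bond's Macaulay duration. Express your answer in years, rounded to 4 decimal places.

Periodic yield y = 0.0275. Discount each cash flow and weight by its year:
  t   CF        PV=CF/(1+0.0275)^t    t·PV
  1       125.00       121.6545       121.6545
  2       125.00       118.3985       236.7971
  3       125.00       115.2297       345.6892
  4       125.00       112.1457       448.5829
  5       125.00       109.1442       545.7212
  6       125.00       106.2231       637.3387
  7    50,125.00    41,455.4441   290,188.1086
  Σ                 42,138.2399   292,523.8921
Price P = Σ PV = 42,138.2399.
Macaulay duration = Σ(t·PV) / P = 292,523.8921 / 42,138.2399 = 6.94201 years.

6.9420 years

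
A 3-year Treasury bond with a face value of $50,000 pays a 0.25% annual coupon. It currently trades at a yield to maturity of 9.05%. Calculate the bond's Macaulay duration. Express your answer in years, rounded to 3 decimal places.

2.991 years

Periodic yield y = 0.0905. Discount each cash flow and weight by its year:
  t   CF        PV=CF/(1+0.0905)^t    t·PV
  1       125.00       114.6263       114.6263
  2       125.00       105.1135       210.2271
  3    50,125.00    38,652.4810   115,957.4431
  Σ                 38,872.2209   116,282.2965
Price P = Σ PV = 38,872.2209.
Macaulay duration = Σ(t·PV) / P = 116,282.2965 / 38,872.2209 = 2.99140 years.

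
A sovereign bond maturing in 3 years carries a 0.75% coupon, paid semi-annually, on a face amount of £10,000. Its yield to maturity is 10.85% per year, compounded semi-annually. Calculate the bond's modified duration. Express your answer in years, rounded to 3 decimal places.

2.814 years

Periodic yield y = 0.05425. First find Macaulay duration:
  t   CF        PV=CF/(1+0.05425)^t    t·PV
  1        37.50        35.5703        35.5703
  2        37.50        33.7399        67.4798
  3        37.50        32.0037        96.0112
  4        37.50        30.3569       121.4274
  5        37.50        28.7947       143.9737
  6    10,037.50     7,310.7831    43,864.6987
  Σ                  7,471.2487    44,329.1612
P = 7,471.2487; Macaulay duration = 44,329.1612 / 7,471.2487 = 5.93330 half-year periods = 2.96665 years.
Modified duration = D_Mac / (1 + y) = 2.96665 / 1.05425 = 2.81399 years.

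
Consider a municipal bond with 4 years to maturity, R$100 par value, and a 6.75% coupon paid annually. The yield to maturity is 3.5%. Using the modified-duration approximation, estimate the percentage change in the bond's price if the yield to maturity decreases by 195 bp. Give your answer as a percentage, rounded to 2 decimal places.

Periodic yield y = 0.035. Modified duration first:
  t   CF        PV=CF/(1+0.035)^t    t·PV
  1         6.75         6.5217         6.5217
  2         6.75         6.3012        12.6024
  3         6.75         6.0881        18.2643
  4       106.75        93.0265       372.1058
  Σ                    111.9375       409.4943
P = 111.9375; D_Mac = 3.65824 yrs; D_mod = 3.65824/(1+0.035) = 3.53453 yrs.
ΔP/P ≈ -D_mod · Δy = -3.53453 × (-0.0195) = +0.068923 = +6.8923%.

+6.89%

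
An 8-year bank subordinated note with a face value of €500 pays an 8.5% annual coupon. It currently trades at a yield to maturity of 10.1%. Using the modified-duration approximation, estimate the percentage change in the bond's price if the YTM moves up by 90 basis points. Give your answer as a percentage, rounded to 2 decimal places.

-4.92%

Periodic yield y = 0.101. Modified duration first:
  t   CF        PV=CF/(1+0.101)^t    t·PV
  1        42.50        38.6013        38.6013
  2        42.50        35.0602        70.1204
  3        42.50        31.8440        95.5319
  4        42.50        28.9228       115.6910
  5        42.50        26.2695       131.3477
  6        42.50        23.8597       143.1582
  7        42.50        21.6709       151.6966
  8       542.50       251.2472     2,009.9774
  Σ                    457.4755     2,756.1244
P = 457.4755; D_Mac = 6.02464 yrs; D_mod = 6.02464/(1+0.101) = 5.47197 yrs.
ΔP/P ≈ -D_mod · Δy = -5.47197 × (+0.009) = -0.049248 = -4.9248%.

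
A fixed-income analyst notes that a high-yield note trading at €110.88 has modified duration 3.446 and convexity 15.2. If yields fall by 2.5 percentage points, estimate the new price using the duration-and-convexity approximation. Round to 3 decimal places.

Duration effect: -D_mod·Δy = -3.446 × (-0.025) = +0.086150
Convexity effect: ½·C·(Δy)² = 0.5 × 15.2 × (-0.025)² = +0.0047500
ΔP/P ≈ +0.086150 + 0.0047500 = +0.090900
New price ≈ 110.88 × (1 + 0.090900) = 120.958992.

€120.959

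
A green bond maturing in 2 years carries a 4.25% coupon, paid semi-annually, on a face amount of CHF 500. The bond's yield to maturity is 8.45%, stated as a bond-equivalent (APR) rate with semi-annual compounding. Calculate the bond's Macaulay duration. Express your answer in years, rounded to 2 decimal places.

Periodic yield y = 0.04225. Discount each cash flow and weight by its period:
  t   CF        PV=CF/(1+0.04225)^t    t·PV
  1       10.625        10.1943        10.1943
  2       10.625         9.7810        19.5621
  3       10.625         9.3845        28.1536
  4      510.625       432.7275     1,730.9099
  Σ                    462.0873     1,788.8199
Price P = Σ PV = 462.0873.
Macaulay duration = Σ(t·PV) / P = 1,788.8199 / 462.0873 = 3.87117 half-year periods.
In years: 3.87117 / 2 = 1.93559 years.

1.94 years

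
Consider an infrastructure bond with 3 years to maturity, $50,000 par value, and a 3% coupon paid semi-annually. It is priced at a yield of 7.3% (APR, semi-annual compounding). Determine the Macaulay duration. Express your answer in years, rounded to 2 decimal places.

2.88 years

Periodic yield y = 0.0365. Discount each cash flow and weight by its period:
  t   CF        PV=CF/(1+0.0365)^t    t·PV
  1       750.00       723.5890       723.5890
  2       750.00       698.1081     1,396.2161
  3       750.00       673.5244     2,020.5732
  4       750.00       649.8065     2,599.2259
  5       750.00       626.9238     3,134.6188
  6    50,750.00    40,927.9703   245,567.8220
  Σ                 44,299.9221   255,442.0451
Price P = Σ PV = 44,299.9221.
Macaulay duration = Σ(t·PV) / P = 255,442.0451 / 44,299.9221 = 5.76620 half-year periods.
In years: 5.76620 / 2 = 2.88310 years.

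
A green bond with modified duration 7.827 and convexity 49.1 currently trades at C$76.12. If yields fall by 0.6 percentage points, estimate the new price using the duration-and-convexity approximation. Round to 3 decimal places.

C$79.762

Duration effect: -D_mod·Δy = -7.827 × (-0.006) = +0.046962
Convexity effect: ½·C·(Δy)² = 0.5 × 49.1 × (-0.006)² = +0.0008838
ΔP/P ≈ +0.046962 + 0.0008838 = +0.0478458
New price ≈ 76.12 × (1 + 0.0478458) = 79.762022296.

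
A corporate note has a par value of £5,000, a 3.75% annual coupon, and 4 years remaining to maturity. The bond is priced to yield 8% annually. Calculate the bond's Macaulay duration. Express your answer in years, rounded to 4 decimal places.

Periodic yield y = 0.08. Discount each cash flow and weight by its year:
  t   CF        PV=CF/(1+0.08)^t    t·PV
  1       187.50       173.6111       173.6111
  2       187.50       160.7510       321.5021
  3       187.50       148.8435       446.5306
  4     5,187.50     3,812.9674    15,251.8694
  Σ                  4,296.1730    16,193.5132
Price P = Σ PV = 4,296.1730.
Macaulay duration = Σ(t·PV) / P = 16,193.5132 / 4,296.1730 = 3.76929 years.

3.7693 years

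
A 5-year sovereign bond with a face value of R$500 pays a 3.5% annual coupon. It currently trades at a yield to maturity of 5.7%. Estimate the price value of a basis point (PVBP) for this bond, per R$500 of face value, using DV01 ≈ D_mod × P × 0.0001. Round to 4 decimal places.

Periodic yield y = 0.057.
  t   CF        PV=CF/(1+0.057)^t    t·PV
  1        17.50        16.5563        16.5563
  2        17.50        15.6635        31.3269
  3        17.50        14.8188        44.4564
  4        17.50        14.0197        56.0787
  5       517.50       392.2251     1,961.1257
  Σ                    453.2834     2,109.5440
P = 453.2834; D_Mac = 4.65392 yrs; D_mod = 4.40295 yrs.
DV01 ≈ 4.40295 × 453.2834 × 0.0001 = 0.199578.

R$0.1996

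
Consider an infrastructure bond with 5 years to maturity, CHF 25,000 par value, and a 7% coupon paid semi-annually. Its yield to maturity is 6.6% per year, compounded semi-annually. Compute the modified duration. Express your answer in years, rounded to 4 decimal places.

Periodic yield y = 0.033. First find Macaulay duration:
  t   CF        PV=CF/(1+0.033)^t    t·PV
  1       875.00       847.0474       847.0474
  2       875.00       819.9878     1,639.9757
  3       875.00       793.7927     2,381.3780
  4       875.00       768.4343     3,073.7374
  5       875.00       743.8861     3,719.4305
  6       875.00       720.1221     4,320.7324
  7       875.00       697.1172     4,879.8204
  8       875.00       674.8472     5,398.7780
  9       875.00       653.2887     5,879.5985
  10   25,875.00    18,701.5302   187,015.3022
  Σ                 25,420.0539   219,155.8005
P = 25,420.0539; Macaulay duration = 219,155.8005 / 25,420.0539 = 8.62137 half-year periods = 4.31069 years.
Modified duration = D_Mac / (1 + y) = 4.31069 / 1.033 = 4.17298 years.

4.1730 years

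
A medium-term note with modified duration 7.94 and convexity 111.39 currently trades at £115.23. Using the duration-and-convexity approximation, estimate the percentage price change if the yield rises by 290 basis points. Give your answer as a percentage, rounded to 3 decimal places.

Duration effect: -D_mod·Δy = -7.94 × (+0.029) = -0.230260
Convexity effect: ½·C·(Δy)² = 0.5 × 111.39 × (0.029)² = +0.046839495
ΔP/P ≈ -0.230260 + 0.046839495 = -0.183420505
= -18.3420505%.

-18.342%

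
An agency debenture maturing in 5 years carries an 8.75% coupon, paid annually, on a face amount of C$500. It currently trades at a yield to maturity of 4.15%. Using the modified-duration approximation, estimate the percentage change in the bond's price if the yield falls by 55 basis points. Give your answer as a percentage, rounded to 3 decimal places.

Periodic yield y = 0.0415. Modified duration first:
  t   CF        PV=CF/(1+0.0415)^t    t·PV
  1        43.75        42.0067        42.0067
  2        43.75        40.3329        80.6658
  3        43.75        38.7258       116.1774
  4        43.75        37.1827       148.7308
  5       543.75       443.7138     2,218.5688
  Σ                    601.9619     2,606.1495
P = 601.9619; D_Mac = 4.32943 yrs; D_mod = 4.32943/(1+0.0415) = 4.15691 yrs.
ΔP/P ≈ -D_mod · Δy = -4.15691 × (-0.0055) = +0.022863 = +2.2863%.

+2.286%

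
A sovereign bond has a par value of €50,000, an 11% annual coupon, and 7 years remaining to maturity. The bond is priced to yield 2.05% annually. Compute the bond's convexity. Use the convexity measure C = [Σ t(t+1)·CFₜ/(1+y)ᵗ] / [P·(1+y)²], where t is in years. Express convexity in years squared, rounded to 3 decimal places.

39.623

With y = 0.0205:
  t   CF        PV=CF/(1+0.0205)^t    t·PV        t(t+1)·PV
  1     5,500.00     5,389.5149     5,389.5149      10,779.0299
  2     5,500.00     5,281.2493    10,562.4987      31,687.4960
  3     5,500.00     5,175.1586    15,525.4757      62,101.9030
  4     5,500.00     5,071.1990    20,284.7960     101,423.9800
  5     5,500.00     4,969.3278    24,846.6389     149,079.8335
  6     5,500.00     4,869.5030    29,217.0178     204,519.1248
  7    55,500.00    48,150.6240   337,054.3681   2,696,434.9446
  Σ                 78,906.5766   442,880.3102   3,256,026.3117
P = 78,906.5766.
Convexity = Σ t(t+1)·PV / [P·(1+y)²] = 3,256,026.3117 / (78,906.5766 × 1.041420) = 39.62312.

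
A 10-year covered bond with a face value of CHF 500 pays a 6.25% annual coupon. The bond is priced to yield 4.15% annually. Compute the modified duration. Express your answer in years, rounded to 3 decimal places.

Periodic yield y = 0.0415. First find Macaulay duration:
  t   CF        PV=CF/(1+0.0415)^t    t·PV
  1        31.25        30.0048        30.0048
  2        31.25        28.8092        57.6184
  3        31.25        27.6613        82.9838
  4        31.25        26.5591       106.2363
  5        31.25        25.5008       127.5040
  6        31.25        24.4847       146.9081
  7        31.25        23.5091       164.5634
  8        31.25        22.5723       180.5784
  9        31.25        21.6729       195.0559
  10      531.25       353.7579     3,537.5794
  Σ                    584.5320     4,629.0325
P = 584.5320; Macaulay duration = 4,629.0325 / 584.5320 = 7.91921 years.
Modified duration = D_Mac / (1 + y) = 7.91921 / 1.0415 = 7.60366 years.

7.604 years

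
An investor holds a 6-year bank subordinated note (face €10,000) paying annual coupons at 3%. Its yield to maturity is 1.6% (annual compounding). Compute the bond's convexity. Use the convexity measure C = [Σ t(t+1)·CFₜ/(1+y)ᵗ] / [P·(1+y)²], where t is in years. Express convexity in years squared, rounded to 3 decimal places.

37.064

With y = 0.016:
  t   CF        PV=CF/(1+0.016)^t    t·PV        t(t+1)·PV
  1       300.00       295.2756       295.2756         590.5512
  2       300.00       290.6256       581.2512       1,743.7535
  3       300.00       286.0488       858.1464       3,432.5856
  4       300.00       281.5441     1,126.1764       5,630.8819
  5       300.00       277.1103     1,385.5516       8,313.3099
  6    10,300.00     9,364.2926    56,185.7558     393,300.2907
  Σ                 10,794.8970    60,432.1570     413,011.3728
P = 10,794.8970.
Convexity = Σ t(t+1)·PV / [P·(1+y)²] = 413,011.3728 / (10,794.8970 × 1.032256) = 37.06432.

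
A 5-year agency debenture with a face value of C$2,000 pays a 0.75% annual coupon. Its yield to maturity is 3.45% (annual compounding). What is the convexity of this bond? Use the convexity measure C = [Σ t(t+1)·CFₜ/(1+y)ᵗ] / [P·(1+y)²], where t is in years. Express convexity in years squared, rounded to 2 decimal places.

With y = 0.0345:
  t   CF        PV=CF/(1+0.0345)^t    t·PV        t(t+1)·PV
  1        15.00        14.4998        14.4998          28.9995
  2        15.00        14.0162        28.0324          84.0972
  3        15.00        13.5488        40.6463         162.5852
  4        15.00        13.0969        52.3877         261.9385
  5     2,015.00     1,700.6799     8,503.3994      51,020.3966
  Σ                  1,755.8415     8,638.9656      51,558.0170
P = 1,755.8415.
Convexity = Σ t(t+1)·PV / [P·(1+y)²] = 51,558.0170 / (1,755.8415 × 1.070190) = 27.43784.

27.44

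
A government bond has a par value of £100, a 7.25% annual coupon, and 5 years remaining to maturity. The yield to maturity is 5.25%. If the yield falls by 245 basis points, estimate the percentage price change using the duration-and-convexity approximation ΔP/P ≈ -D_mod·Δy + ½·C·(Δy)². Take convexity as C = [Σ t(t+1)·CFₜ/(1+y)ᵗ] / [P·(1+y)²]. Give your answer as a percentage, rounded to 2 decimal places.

With y = 0.0525:
  t   CF        PV=CF/(1+0.0525)^t    t·PV        t(t+1)·PV
  1         7.25         6.8884         6.8884          13.7767
  2         7.25         6.5448        13.0895          39.2686
  3         7.25         6.2183        18.6549          74.6196
  4         7.25         5.9081        23.6325         118.1625
  5       107.25        83.0399       415.1995       2,491.1968
  Σ                    108.5994       477.4647       2,737.0241
P = 108.5994; D_Mac = 4.39657 yrs; D_mod = 4.17726 yrs; C = 22.75133.
Duration effect: -4.17726 × (-0.0245) = +0.102343
Convexity effect: 0.5 × 22.75133 × (-0.0245)² = +0.0068282
ΔP/P ≈ +0.102343 + 0.0068282 = +0.109171 = +10.9171%.

+10.92%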